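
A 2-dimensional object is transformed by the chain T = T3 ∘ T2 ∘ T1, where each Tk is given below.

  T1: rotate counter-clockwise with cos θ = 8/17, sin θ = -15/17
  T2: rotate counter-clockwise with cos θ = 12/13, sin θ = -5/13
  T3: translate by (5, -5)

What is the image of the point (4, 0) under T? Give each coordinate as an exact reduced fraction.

T(p) = (1189/221, -1985/221)

T1 rotate counter-clockwise with cos θ = 8/17, sin θ = -15/17: (4, 0) → (32/17, -60/17)
T2 rotate counter-clockwise with cos θ = 12/13, sin θ = -5/13: (32/17, -60/17) → (84/221, -880/221)
T3 translate by (5, -5): (84/221, -880/221) → (1189/221, -1985/221)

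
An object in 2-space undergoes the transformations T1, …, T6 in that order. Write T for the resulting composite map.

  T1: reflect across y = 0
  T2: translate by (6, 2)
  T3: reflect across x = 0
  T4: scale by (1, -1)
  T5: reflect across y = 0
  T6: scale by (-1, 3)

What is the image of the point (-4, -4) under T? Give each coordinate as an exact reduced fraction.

T1 reflect across y = 0: (-4, -4) → (-4, 4)
T2 translate by (6, 2): (-4, 4) → (2, 6)
T3 reflect across x = 0: (2, 6) → (-2, 6)
T4 scale by (1, -1): (-2, 6) → (-2, -6)
T5 reflect across y = 0: (-2, -6) → (-2, 6)
T6 scale by (-1, 3): (-2, 6) → (2, 18)

T(p) = (2, 18)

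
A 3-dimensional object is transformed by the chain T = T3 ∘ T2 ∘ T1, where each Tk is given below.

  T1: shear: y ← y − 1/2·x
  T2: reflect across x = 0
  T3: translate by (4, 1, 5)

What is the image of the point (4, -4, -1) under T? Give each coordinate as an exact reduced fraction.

T(p) = (0, -5, 4)

T1 shear: y ← y − 1/2·x: (4, -4, -1) → (4, -6, -1)
T2 reflect across x = 0: (4, -6, -1) → (-4, -6, -1)
T3 translate by (4, 1, 5): (-4, -6, -1) → (0, -5, 4)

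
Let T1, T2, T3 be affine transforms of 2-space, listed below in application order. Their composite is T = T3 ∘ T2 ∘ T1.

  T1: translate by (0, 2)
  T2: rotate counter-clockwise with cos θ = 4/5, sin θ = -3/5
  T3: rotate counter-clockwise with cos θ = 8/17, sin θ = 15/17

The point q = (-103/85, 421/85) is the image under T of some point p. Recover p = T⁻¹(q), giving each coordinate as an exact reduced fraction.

T1 = [1 0 0; 0 1 2; 0 0 1]
T2·T1 = [4/5 3/5 6/5; -3/5 4/5 8/5; 0 0 1]
T3·…·T1 = [77/85 -36/85 -72/85; 36/85 77/85 154/85; 0 0 1]
det M = 1; M⁻¹ = [77/85 36/85 0; -36/85 77/85 -2; 0 0 1]
M⁻¹ · (-103/85, 421/85)ᵀ = (1, 3)ᵀ

p = (1, 3)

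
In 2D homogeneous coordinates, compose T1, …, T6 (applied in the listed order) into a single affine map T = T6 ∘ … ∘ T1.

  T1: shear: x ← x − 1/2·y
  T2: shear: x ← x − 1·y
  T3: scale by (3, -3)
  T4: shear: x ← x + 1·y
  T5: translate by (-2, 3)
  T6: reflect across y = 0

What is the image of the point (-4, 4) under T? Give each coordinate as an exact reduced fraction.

T(p) = (-44, 9)

T1 shear: x ← x − 1/2·y: (-4, 4) → (-6, 4)
T2 shear: x ← x − 1·y: (-6, 4) → (-10, 4)
T3 scale by (3, -3): (-10, 4) → (-30, -12)
T4 shear: x ← x + 1·y: (-30, -12) → (-42, -12)
T5 translate by (-2, 3): (-42, -12) → (-44, -9)
T6 reflect across y = 0: (-44, -9) → (-44, 9)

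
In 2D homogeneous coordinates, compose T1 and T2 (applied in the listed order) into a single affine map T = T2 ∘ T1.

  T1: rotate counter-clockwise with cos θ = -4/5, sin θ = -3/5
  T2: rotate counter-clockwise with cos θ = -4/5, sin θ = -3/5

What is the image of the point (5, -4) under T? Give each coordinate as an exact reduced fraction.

T1 rotate counter-clockwise with cos θ = -4/5, sin θ = -3/5: (5, -4) → (-32/5, 1/5)
T2 rotate counter-clockwise with cos θ = -4/5, sin θ = -3/5: (-32/5, 1/5) → (131/25, 92/25)

T(p) = (131/25, 92/25)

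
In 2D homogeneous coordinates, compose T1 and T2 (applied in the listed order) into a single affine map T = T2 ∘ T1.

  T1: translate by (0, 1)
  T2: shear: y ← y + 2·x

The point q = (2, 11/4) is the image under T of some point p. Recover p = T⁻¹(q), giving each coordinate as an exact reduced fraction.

p = (2, -9/4)

T1 = [1 0 0; 0 1 1; 0 0 1]
T2·T1 = [1 0 0; 2 1 1; 0 0 1]
det M = 1; M⁻¹ = [1 0 0; -2 1 -1; 0 0 1]
M⁻¹ · (2, 11/4)ᵀ = (2, -9/4)ᵀ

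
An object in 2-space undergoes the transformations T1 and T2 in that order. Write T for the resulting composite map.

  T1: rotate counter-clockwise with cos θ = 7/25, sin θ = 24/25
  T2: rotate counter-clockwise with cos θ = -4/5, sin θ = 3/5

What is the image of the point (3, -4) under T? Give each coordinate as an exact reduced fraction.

T(p) = (-24/5, 7/5)

T1 rotate counter-clockwise with cos θ = 7/25, sin θ = 24/25: (3, -4) → (117/25, 44/25)
T2 rotate counter-clockwise with cos θ = -4/5, sin θ = 3/5: (117/25, 44/25) → (-24/5, 7/5)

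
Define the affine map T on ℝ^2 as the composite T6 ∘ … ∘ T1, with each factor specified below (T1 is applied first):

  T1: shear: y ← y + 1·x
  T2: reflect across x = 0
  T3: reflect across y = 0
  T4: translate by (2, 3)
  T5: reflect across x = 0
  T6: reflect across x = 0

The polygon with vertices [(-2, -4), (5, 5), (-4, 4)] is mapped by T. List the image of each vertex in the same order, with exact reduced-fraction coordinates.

T1 shear: y ← y + 1·x: (-2, -4) → (-2, -6); (5, 5) → (5, 10); (-4, 4) → (-4, 0)
T2 reflect across x = 0: (-2, -6) → (2, -6); (5, 10) → (-5, 10); (-4, 0) → (4, 0)
T3 reflect across y = 0: (2, -6) → (2, 6); (-5, 10) → (-5, -10); (4, 0) → (4, 0)
T4 translate by (2, 3): (2, 6) → (4, 9); (-5, -10) → (-3, -7); (4, 0) → (6, 3)
T5 reflect across x = 0: (4, 9) → (-4, 9); (-3, -7) → (3, -7); (6, 3) → (-6, 3)
T6 reflect across x = 0: (-4, 9) → (4, 9); (3, -7) → (-3, -7); (-6, 3) → (6, 3)

image vertices: (4, 9), (-3, -7), (6, 3)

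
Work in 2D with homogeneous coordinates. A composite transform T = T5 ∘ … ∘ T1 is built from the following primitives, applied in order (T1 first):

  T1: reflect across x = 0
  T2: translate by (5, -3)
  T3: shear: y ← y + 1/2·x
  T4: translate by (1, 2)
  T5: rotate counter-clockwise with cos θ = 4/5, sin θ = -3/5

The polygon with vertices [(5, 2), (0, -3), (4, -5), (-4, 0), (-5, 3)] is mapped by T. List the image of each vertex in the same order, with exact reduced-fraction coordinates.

T1 reflect across x = 0: (5, 2) → (-5, 2); (0, -3) → (0, -3); (4, -5) → (-4, -5); (-4, 0) → (4, 0); (-5, 3) → (5, 3)
T2 translate by (5, -3): (-5, 2) → (0, -1); (0, -3) → (5, -6); (-4, -5) → (1, -8); (4, 0) → (9, -3); (5, 3) → (10, 0)
T3 shear: y ← y + 1/2·x: (0, -1) → (0, -1); (5, -6) → (5, -7/2); (1, -8) → (1, -15/2); (9, -3) → (9, 3/2); (10, 0) → (10, 5)
T4 translate by (1, 2): (0, -1) → (1, 1); (5, -7/2) → (6, -3/2); (1, -15/2) → (2, -11/2); (9, 3/2) → (10, 7/2); (10, 5) → (11, 7)
T5 rotate counter-clockwise with cos θ = 4/5, sin θ = -3/5: (1, 1) → (7/5, 1/5); (6, -3/2) → (39/10, -24/5); (2, -11/2) → (-17/10, -28/5); (10, 7/2) → (101/10, -16/5); (11, 7) → (13, -1)

image vertices: (7/5, 1/5), (39/10, -24/5), (-17/10, -28/5), (101/10, -16/5), (13, -1)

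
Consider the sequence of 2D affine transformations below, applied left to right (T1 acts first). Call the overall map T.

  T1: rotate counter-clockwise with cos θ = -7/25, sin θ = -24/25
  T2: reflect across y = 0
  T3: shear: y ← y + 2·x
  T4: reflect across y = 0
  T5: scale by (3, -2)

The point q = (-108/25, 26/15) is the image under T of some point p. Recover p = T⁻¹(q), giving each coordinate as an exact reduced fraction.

T1 = [-7/25 24/25 0; -24/25 -7/25 0; 0 0 1]
T2·T1 = [-7/25 24/25 0; 24/25 7/25 0; 0 0 1]
T3·…·T1 = [-7/25 24/25 0; 2/5 11/5 0; 0 0 1]
T4·…·T1 = [-7/25 24/25 0; -2/5 -11/5 0; 0 0 1]
T5·…·T1 = [-21/25 72/25 0; 4/5 22/5 0; 0 0 1]
det M = -6; M⁻¹ = [-11/15 12/25 0; 2/15 7/50 0; 0 0 1]
M⁻¹ · (-108/25, 26/15)ᵀ = (4, -1/3)ᵀ

p = (4, -1/3)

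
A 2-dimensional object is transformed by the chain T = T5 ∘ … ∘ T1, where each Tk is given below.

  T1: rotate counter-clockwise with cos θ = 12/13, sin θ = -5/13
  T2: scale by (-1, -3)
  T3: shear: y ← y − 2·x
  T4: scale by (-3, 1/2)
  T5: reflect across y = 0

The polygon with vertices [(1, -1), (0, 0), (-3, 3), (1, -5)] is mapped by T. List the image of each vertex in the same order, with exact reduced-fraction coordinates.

image vertices: (21/13, -5/2), (0, 0), (-63/13, 15/2), (-3, -13/2)

T1 rotate counter-clockwise with cos θ = 12/13, sin θ = -5/13: (1, -1) → (7/13, -17/13); (0, 0) → (0, 0); (-3, 3) → (-21/13, 51/13); (1, -5) → (-1, -5)
T2 scale by (-1, -3): (7/13, -17/13) → (-7/13, 51/13); (0, 0) → (0, 0); (-21/13, 51/13) → (21/13, -153/13); (-1, -5) → (1, 15)
T3 shear: y ← y − 2·x: (-7/13, 51/13) → (-7/13, 5); (0, 0) → (0, 0); (21/13, -153/13) → (21/13, -15); (1, 15) → (1, 13)
T4 scale by (-3, 1/2): (-7/13, 5) → (21/13, 5/2); (0, 0) → (0, 0); (21/13, -15) → (-63/13, -15/2); (1, 13) → (-3, 13/2)
T5 reflect across y = 0: (21/13, 5/2) → (21/13, -5/2); (0, 0) → (0, 0); (-63/13, -15/2) → (-63/13, 15/2); (-3, 13/2) → (-3, -13/2)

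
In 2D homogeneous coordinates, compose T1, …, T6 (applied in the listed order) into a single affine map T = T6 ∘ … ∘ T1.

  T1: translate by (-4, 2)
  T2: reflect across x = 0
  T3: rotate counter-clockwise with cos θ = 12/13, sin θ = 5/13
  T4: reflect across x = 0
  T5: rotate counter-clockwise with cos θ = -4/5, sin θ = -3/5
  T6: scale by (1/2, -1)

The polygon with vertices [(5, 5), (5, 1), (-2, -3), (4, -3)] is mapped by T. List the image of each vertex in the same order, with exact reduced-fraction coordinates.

image vertices: (49/130, 457/65), (-3/26, 41/13), (181/65, -159/65), (-8/65, -63/65)

T1 translate by (-4, 2): (5, 5) → (1, 7); (5, 1) → (1, 3); (-2, -3) → (-6, -1); (4, -3) → (0, -1)
T2 reflect across x = 0: (1, 7) → (-1, 7); (1, 3) → (-1, 3); (-6, -1) → (6, -1); (0, -1) → (0, -1)
T3 rotate counter-clockwise with cos θ = 12/13, sin θ = 5/13: (-1, 7) → (-47/13, 79/13); (-1, 3) → (-27/13, 31/13); (6, -1) → (77/13, 18/13); (0, -1) → (5/13, -12/13)
T4 reflect across x = 0: (-47/13, 79/13) → (47/13, 79/13); (-27/13, 31/13) → (27/13, 31/13); (77/13, 18/13) → (-77/13, 18/13); (5/13, -12/13) → (-5/13, -12/13)
T5 rotate counter-clockwise with cos θ = -4/5, sin θ = -3/5: (47/13, 79/13) → (49/65, -457/65); (27/13, 31/13) → (-3/13, -41/13); (-77/13, 18/13) → (362/65, 159/65); (-5/13, -12/13) → (-16/65, 63/65)
T6 scale by (1/2, -1): (49/65, -457/65) → (49/130, 457/65); (-3/13, -41/13) → (-3/26, 41/13); (362/65, 159/65) → (181/65, -159/65); (-16/65, 63/65) → (-8/65, -63/65)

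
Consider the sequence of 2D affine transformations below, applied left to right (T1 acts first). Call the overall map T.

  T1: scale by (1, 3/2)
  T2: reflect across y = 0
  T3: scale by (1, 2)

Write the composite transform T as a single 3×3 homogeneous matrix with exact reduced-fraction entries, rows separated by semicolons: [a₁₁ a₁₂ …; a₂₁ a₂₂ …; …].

T = [1 0 0; 0 -3 0; 0 0 1]

T1 = [1 0 0; 0 3/2 0; 0 0 1]
T2·T1 = [1 0 0; 0 -3/2 0; 0 0 1]
T3·…·T1 = [1 0 0; 0 -3 0; 0 0 1]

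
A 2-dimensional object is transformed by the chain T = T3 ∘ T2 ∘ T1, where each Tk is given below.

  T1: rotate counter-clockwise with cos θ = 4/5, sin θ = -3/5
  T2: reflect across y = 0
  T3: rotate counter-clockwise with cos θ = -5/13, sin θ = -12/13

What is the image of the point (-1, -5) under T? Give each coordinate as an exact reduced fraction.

T1 rotate counter-clockwise with cos θ = 4/5, sin θ = -3/5: (-1, -5) → (-19/5, -17/5)
T2 reflect across y = 0: (-19/5, -17/5) → (-19/5, 17/5)
T3 rotate counter-clockwise with cos θ = -5/13, sin θ = -12/13: (-19/5, 17/5) → (23/5, 11/5)

T(p) = (23/5, 11/5)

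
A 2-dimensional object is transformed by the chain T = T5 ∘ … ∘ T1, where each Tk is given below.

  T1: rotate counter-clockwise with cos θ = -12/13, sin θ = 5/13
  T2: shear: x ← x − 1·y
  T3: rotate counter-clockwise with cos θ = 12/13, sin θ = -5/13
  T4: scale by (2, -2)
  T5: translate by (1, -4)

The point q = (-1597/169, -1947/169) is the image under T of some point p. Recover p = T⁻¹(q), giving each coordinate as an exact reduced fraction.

T1 = [-12/13 -5/13 0; 5/13 -12/13 0; 0 0 1]
T2·T1 = [-17/13 7/13 0; 5/13 -12/13 0; 0 0 1]
T3·…·T1 = [-179/169 24/169 0; 145/169 -179/169 0; 0 0 1]
T4·…·T1 = [-358/169 48/169 0; -290/169 358/169 0; 0 0 1]
T5·…·T1 = [-358/169 48/169 1; -290/169 358/169 -4; 0 0 1]
det M = -4; M⁻¹ = [-179/338 12/169 275/338; -145/338 179/338 861/338; 0 0 1]
M⁻¹ · (-1597/169, -1947/169)ᵀ = (5, 1/2)ᵀ

p = (5, 1/2)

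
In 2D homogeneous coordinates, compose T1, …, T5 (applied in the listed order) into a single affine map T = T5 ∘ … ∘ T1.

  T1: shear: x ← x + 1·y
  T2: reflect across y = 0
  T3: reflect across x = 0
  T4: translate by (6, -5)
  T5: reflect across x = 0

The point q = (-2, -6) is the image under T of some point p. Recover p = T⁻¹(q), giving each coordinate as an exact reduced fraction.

p = (3, 1)

T1 = [1 1 0; 0 1 0; 0 0 1]
T2·T1 = [1 1 0; 0 -1 0; 0 0 1]
T3·…·T1 = [-1 -1 0; 0 -1 0; 0 0 1]
T4·…·T1 = [-1 -1 6; 0 -1 -5; 0 0 1]
T5·…·T1 = [1 1 -6; 0 -1 -5; 0 0 1]
det M = -1; M⁻¹ = [1 1 11; 0 -1 -5; 0 0 1]
M⁻¹ · (-2, -6)ᵀ = (3, 1)ᵀ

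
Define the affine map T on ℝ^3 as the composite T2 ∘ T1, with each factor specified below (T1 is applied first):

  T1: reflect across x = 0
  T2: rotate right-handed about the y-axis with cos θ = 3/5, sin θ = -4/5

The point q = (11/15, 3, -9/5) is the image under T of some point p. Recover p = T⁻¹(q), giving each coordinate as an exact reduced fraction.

p = (1, 3, -5/3)

T1 = [-1 0 0 0; 0 1 0 0; 0 0 1 0; 0 0 0 1]
T2·T1 = [-3/5 0 -4/5 0; 0 1 0 0; -4/5 0 3/5 0; 0 0 0 1]
det M = -1; M⁻¹ = [-3/5 0 -4/5 0; 0 1 0 0; -4/5 0 3/5 0; 0 0 0 1]
M⁻¹ · (11/15, 3, -9/5)ᵀ = (1, 3, -5/3)ᵀ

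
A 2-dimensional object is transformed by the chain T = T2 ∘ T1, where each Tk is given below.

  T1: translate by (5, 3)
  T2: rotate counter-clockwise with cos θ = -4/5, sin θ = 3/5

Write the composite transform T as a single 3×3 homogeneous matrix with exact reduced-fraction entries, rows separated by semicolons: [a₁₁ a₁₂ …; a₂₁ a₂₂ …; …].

T1 = [1 0 5; 0 1 3; 0 0 1]
T2·T1 = [-4/5 -3/5 -29/5; 3/5 -4/5 3/5; 0 0 1]

T = [-4/5 -3/5 -29/5; 3/5 -4/5 3/5; 0 0 1]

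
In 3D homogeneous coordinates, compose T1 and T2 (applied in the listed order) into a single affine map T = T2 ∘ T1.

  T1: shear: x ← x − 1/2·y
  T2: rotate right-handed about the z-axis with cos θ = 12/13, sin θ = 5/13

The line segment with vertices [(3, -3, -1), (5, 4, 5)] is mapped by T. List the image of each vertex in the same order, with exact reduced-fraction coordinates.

image vertices: (69/13, -27/26, -1), (16/13, 63/13, 5)

T1 shear: x ← x − 1/2·y: (3, -3, -1) → (9/2, -3, -1); (5, 4, 5) → (3, 4, 5)
T2 rotate right-handed about the z-axis with cos θ = 12/13, sin θ = 5/13: (9/2, -3, -1) → (69/13, -27/26, -1); (3, 4, 5) → (16/13, 63/13, 5)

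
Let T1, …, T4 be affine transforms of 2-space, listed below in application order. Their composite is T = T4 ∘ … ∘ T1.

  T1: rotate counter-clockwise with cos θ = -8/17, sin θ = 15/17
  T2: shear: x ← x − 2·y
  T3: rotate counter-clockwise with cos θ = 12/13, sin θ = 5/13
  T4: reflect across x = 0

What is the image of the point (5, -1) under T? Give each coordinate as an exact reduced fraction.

T1 rotate counter-clockwise with cos θ = -8/17, sin θ = 15/17: (5, -1) → (-25/17, 83/17)
T2 shear: x ← x − 2·y: (-25/17, 83/17) → (-191/17, 83/17)
T3 rotate counter-clockwise with cos θ = 12/13, sin θ = 5/13: (-191/17, 83/17) → (-2707/221, 41/221)
T4 reflect across x = 0: (-2707/221, 41/221) → (2707/221, 41/221)

T(p) = (2707/221, 41/221)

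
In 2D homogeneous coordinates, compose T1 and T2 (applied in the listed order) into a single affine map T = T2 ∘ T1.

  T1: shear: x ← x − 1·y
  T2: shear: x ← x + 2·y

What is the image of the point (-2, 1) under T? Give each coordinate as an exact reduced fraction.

T1 shear: x ← x − 1·y: (-2, 1) → (-3, 1)
T2 shear: x ← x + 2·y: (-3, 1) → (-1, 1)

T(p) = (-1, 1)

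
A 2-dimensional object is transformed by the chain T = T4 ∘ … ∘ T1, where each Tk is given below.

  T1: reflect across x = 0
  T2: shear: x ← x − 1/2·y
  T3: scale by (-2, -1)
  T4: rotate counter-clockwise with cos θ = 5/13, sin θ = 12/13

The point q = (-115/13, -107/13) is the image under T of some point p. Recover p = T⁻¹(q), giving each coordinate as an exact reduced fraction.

T1 = [-1 0 0; 0 1 0; 0 0 1]
T2·T1 = [-1 -1/2 0; 0 1 0; 0 0 1]
T3·…·T1 = [2 1 0; 0 -1 0; 0 0 1]
T4·…·T1 = [10/13 17/13 0; 24/13 7/13 0; 0 0 1]
det M = -2; M⁻¹ = [-7/26 17/26 0; 12/13 -5/13 0; 0 0 1]
M⁻¹ · (-115/13, -107/13)ᵀ = (-3, -5)ᵀ

p = (-3, -5)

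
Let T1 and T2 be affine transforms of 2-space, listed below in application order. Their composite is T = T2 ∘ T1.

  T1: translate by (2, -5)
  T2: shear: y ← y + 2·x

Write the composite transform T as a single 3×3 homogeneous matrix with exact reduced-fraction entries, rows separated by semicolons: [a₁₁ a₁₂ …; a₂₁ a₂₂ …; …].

T1 = [1 0 2; 0 1 -5; 0 0 1]
T2·T1 = [1 0 2; 2 1 -1; 0 0 1]

T = [1 0 2; 2 1 -1; 0 0 1]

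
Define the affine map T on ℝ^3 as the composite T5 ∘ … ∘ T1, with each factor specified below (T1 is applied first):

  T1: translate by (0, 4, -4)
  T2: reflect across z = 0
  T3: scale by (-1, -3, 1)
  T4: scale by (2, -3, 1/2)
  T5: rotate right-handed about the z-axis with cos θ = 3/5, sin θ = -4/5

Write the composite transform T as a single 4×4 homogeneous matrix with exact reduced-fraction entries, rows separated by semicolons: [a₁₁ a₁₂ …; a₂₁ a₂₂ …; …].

T = [-6/5 36/5 0 144/5; 8/5 27/5 0 108/5; 0 0 -1/2 2; 0 0 0 1]

T1 = [1 0 0 0; 0 1 0 4; 0 0 1 -4; 0 0 0 1]
T2·T1 = [1 0 0 0; 0 1 0 4; 0 0 -1 4; 0 0 0 1]
T3·…·T1 = [-1 0 0 0; 0 -3 0 -12; 0 0 -1 4; 0 0 0 1]
T4·…·T1 = [-2 0 0 0; 0 9 0 36; 0 0 -1/2 2; 0 0 0 1]
T5·…·T1 = [-6/5 36/5 0 144/5; 8/5 27/5 0 108/5; 0 0 -1/2 2; 0 0 0 1]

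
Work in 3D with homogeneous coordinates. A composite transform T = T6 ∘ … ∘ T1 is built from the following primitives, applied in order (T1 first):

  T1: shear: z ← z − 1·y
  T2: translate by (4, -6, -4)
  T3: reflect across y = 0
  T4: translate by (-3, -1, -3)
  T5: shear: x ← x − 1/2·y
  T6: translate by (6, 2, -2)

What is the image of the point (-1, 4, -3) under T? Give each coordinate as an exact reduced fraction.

T(p) = (11/2, 3, -16)

T1 shear: z ← z − 1·y: (-1, 4, -3) → (-1, 4, -7)
T2 translate by (4, -6, -4): (-1, 4, -7) → (3, -2, -11)
T3 reflect across y = 0: (3, -2, -11) → (3, 2, -11)
T4 translate by (-3, -1, -3): (3, 2, -11) → (0, 1, -14)
T5 shear: x ← x − 1/2·y: (0, 1, -14) → (-1/2, 1, -14)
T6 translate by (6, 2, -2): (-1/2, 1, -14) → (11/2, 3, -16)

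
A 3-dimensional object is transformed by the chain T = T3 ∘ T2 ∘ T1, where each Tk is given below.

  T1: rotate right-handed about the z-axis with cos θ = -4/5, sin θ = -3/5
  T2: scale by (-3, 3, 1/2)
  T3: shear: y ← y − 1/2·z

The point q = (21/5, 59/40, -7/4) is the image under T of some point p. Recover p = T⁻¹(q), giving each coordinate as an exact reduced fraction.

p = (1, -1, -7/2)

T1 = [-4/5 3/5 0 0; -3/5 -4/5 0 0; 0 0 1 0; 0 0 0 1]
T2·T1 = [12/5 -9/5 0 0; -9/5 -12/5 0 0; 0 0 1/2 0; 0 0 0 1]
T3·…·T1 = [12/5 -9/5 0 0; -9/5 -12/5 -1/4 0; 0 0 1/2 0; 0 0 0 1]
det M = -9/2; M⁻¹ = [4/15 -1/5 -1/10 0; -1/5 -4/15 -2/15 0; 0 0 2 0; 0 0 0 1]
M⁻¹ · (21/5, 59/40, -7/4)ᵀ = (1, -1, -7/2)ᵀ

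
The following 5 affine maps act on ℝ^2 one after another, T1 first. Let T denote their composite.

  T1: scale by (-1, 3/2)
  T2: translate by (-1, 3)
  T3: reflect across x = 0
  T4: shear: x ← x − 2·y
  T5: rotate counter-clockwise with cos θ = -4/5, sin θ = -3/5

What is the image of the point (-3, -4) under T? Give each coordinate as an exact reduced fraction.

T(p) = (-5, 0)

T1 scale by (-1, 3/2): (-3, -4) → (3, -6)
T2 translate by (-1, 3): (3, -6) → (2, -3)
T3 reflect across x = 0: (2, -3) → (-2, -3)
T4 shear: x ← x − 2·y: (-2, -3) → (4, -3)
T5 rotate counter-clockwise with cos θ = -4/5, sin θ = -3/5: (4, -3) → (-5, 0)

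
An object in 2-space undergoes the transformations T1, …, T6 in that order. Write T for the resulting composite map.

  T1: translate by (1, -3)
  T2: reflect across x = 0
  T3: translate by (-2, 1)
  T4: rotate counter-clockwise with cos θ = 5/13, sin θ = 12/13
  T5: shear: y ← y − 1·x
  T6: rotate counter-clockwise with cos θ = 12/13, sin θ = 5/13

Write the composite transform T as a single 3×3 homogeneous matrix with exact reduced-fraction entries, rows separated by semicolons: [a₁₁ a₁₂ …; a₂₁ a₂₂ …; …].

T1 = [1 0 1; 0 1 -3; 0 0 1]
T2·T1 = [-1 0 -1; 0 1 -3; 0 0 1]
T3·…·T1 = [-1 0 -3; 0 1 -2; 0 0 1]
T4·…·T1 = [-5/13 -12/13 9/13; -12/13 5/13 -46/13; 0 0 1]
T5·…·T1 = [-5/13 -12/13 9/13; -7/13 17/13 -55/13; 0 0 1]
T6·…·T1 = [-25/169 -229/169 383/169; -109/169 144/169 -615/169; 0 0 1]

T = [-25/169 -229/169 383/169; -109/169 144/169 -615/169; 0 0 1]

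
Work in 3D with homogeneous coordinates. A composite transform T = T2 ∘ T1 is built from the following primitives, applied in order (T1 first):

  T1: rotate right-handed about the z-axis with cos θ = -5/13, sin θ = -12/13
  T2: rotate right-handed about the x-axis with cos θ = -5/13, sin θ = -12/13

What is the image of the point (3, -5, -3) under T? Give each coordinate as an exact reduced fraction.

T1 rotate right-handed about the z-axis with cos θ = -5/13, sin θ = -12/13: (3, -5, -3) → (-75/13, -11/13, -3)
T2 rotate right-handed about the x-axis with cos θ = -5/13, sin θ = -12/13: (-75/13, -11/13, -3) → (-75/13, -413/169, 327/169)

T(p) = (-75/13, -413/169, 327/169)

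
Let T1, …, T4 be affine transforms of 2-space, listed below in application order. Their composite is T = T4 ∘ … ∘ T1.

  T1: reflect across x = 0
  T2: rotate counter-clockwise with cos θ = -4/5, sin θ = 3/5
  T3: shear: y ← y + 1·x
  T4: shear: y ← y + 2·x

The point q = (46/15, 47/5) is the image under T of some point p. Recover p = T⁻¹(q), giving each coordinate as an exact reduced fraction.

T1 = [-1 0 0; 0 1 0; 0 0 1]
T2·T1 = [4/5 -3/5 0; -3/5 -4/5 0; 0 0 1]
T3·…·T1 = [4/5 -3/5 0; 1/5 -7/5 0; 0 0 1]
T4·…·T1 = [4/5 -3/5 0; 9/5 -13/5 0; 0 0 1]
det M = -1; M⁻¹ = [13/5 -3/5 0; 9/5 -4/5 0; 0 0 1]
M⁻¹ · (46/15, 47/5)ᵀ = (7/3, -2)ᵀ

p = (7/3, -2)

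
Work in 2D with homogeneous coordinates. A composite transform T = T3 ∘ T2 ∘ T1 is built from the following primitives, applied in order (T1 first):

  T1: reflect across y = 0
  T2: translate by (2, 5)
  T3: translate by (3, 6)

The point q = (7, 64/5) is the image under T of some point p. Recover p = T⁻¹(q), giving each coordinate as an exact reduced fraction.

T1 = [1 0 0; 0 -1 0; 0 0 1]
T2·T1 = [1 0 2; 0 -1 5; 0 0 1]
T3·…·T1 = [1 0 5; 0 -1 11; 0 0 1]
det M = -1; M⁻¹ = [1 0 -5; 0 -1 11; 0 0 1]
M⁻¹ · (7, 64/5)ᵀ = (2, -9/5)ᵀ

p = (2, -9/5)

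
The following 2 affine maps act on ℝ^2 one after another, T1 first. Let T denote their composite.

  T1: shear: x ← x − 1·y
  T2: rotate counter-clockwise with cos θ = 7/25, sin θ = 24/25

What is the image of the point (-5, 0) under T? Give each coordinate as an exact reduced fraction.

T(p) = (-7/5, -24/5)

T1 shear: x ← x − 1·y: (-5, 0) → (-5, 0)
T2 rotate counter-clockwise with cos θ = 7/25, sin θ = 24/25: (-5, 0) → (-7/5, -24/5)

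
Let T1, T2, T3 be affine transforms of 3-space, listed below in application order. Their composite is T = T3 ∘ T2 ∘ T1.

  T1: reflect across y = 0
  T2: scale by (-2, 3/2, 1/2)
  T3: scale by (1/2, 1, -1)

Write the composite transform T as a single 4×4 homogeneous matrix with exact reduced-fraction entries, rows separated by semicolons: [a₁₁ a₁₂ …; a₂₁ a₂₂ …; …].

T = [-1 0 0 0; 0 -3/2 0 0; 0 0 -1/2 0; 0 0 0 1]

T1 = [1 0 0 0; 0 -1 0 0; 0 0 1 0; 0 0 0 1]
T2·T1 = [-2 0 0 0; 0 -3/2 0 0; 0 0 1/2 0; 0 0 0 1]
T3·…·T1 = [-1 0 0 0; 0 -3/2 0 0; 0 0 -1/2 0; 0 0 0 1]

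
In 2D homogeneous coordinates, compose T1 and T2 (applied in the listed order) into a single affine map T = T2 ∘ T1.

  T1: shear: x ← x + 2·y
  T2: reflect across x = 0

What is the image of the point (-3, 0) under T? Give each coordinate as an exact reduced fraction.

T(p) = (3, 0)

T1 shear: x ← x + 2·y: (-3, 0) → (-3, 0)
T2 reflect across x = 0: (-3, 0) → (3, 0)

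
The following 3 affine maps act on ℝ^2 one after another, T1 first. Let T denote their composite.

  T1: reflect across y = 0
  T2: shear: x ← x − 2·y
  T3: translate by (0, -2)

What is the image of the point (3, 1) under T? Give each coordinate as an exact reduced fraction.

T1 reflect across y = 0: (3, 1) → (3, -1)
T2 shear: x ← x − 2·y: (3, -1) → (5, -1)
T3 translate by (0, -2): (5, -1) → (5, -3)

T(p) = (5, -3)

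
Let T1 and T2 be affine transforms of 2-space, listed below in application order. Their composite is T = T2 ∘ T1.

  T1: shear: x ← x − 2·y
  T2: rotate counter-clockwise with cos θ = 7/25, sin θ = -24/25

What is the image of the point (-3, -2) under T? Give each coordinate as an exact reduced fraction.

T1 shear: x ← x − 2·y: (-3, -2) → (1, -2)
T2 rotate counter-clockwise with cos θ = 7/25, sin θ = -24/25: (1, -2) → (-41/25, -38/25)

T(p) = (-41/25, -38/25)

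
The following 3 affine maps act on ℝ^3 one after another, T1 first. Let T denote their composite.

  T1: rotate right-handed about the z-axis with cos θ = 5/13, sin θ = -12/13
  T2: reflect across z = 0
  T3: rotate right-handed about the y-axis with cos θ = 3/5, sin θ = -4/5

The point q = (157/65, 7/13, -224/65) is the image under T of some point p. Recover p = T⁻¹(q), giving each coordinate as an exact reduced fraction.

T1 = [5/13 12/13 0 0; -12/13 5/13 0 0; 0 0 1 0; 0 0 0 1]
T2·T1 = [5/13 12/13 0 0; -12/13 5/13 0 0; 0 0 -1 0; 0 0 0 1]
T3·…·T1 = [3/13 36/65 4/5 0; -12/13 5/13 0 0; 4/13 48/65 -3/5 0; 0 0 0 1]
det M = -1; M⁻¹ = [3/13 -12/13 4/13 0; 36/65 5/13 48/65 0; 4/5 0 -3/5 0; 0 0 0 1]
M⁻¹ · (157/65, 7/13, -224/65)ᵀ = (-1, -1, 4)ᵀ

p = (-1, -1, 4)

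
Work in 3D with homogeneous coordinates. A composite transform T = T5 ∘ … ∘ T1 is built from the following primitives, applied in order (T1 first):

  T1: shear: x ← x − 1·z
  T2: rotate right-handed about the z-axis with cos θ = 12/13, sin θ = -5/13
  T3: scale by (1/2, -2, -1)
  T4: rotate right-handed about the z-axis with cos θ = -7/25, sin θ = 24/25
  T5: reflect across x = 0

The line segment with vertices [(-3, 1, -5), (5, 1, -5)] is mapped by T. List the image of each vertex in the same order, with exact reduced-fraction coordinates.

image vertices: (11/650, 376/325, 5), (4523/650, 968/325, 5)

T1 shear: x ← x − 1·z: (-3, 1, -5) → (2, 1, -5); (5, 1, -5) → (10, 1, -5)
T2 rotate right-handed about the z-axis with cos θ = 12/13, sin θ = -5/13: (2, 1, -5) → (29/13, 2/13, -5); (10, 1, -5) → (125/13, -38/13, -5)
T3 scale by (1/2, -2, -1): (29/13, 2/13, -5) → (29/26, -4/13, 5); (125/13, -38/13, -5) → (125/26, 76/13, 5)
T4 rotate right-handed about the z-axis with cos θ = -7/25, sin θ = 24/25: (29/26, -4/13, 5) → (-11/650, 376/325, 5); (125/26, 76/13, 5) → (-4523/650, 968/325, 5)
T5 reflect across x = 0: (-11/650, 376/325, 5) → (11/650, 376/325, 5); (-4523/650, 968/325, 5) → (4523/650, 968/325, 5)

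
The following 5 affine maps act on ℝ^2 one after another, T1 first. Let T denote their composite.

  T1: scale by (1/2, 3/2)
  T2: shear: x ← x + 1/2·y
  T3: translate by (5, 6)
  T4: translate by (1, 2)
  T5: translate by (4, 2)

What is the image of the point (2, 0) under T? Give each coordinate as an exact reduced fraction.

T1 scale by (1/2, 3/2): (2, 0) → (1, 0)
T2 shear: x ← x + 1/2·y: (1, 0) → (1, 0)
T3 translate by (5, 6): (1, 0) → (6, 6)
T4 translate by (1, 2): (6, 6) → (7, 8)
T5 translate by (4, 2): (7, 8) → (11, 10)

T(p) = (11, 10)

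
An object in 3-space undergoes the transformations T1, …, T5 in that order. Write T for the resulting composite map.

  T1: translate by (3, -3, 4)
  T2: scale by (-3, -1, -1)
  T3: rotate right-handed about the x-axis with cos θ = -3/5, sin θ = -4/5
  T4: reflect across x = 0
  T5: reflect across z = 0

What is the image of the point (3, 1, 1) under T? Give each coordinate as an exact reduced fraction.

T(p) = (18, -26/5, -7/5)

T1 translate by (3, -3, 4): (3, 1, 1) → (6, -2, 5)
T2 scale by (-3, -1, -1): (6, -2, 5) → (-18, 2, -5)
T3 rotate right-handed about the x-axis with cos θ = -3/5, sin θ = -4/5: (-18, 2, -5) → (-18, -26/5, 7/5)
T4 reflect across x = 0: (-18, -26/5, 7/5) → (18, -26/5, 7/5)
T5 reflect across z = 0: (18, -26/5, 7/5) → (18, -26/5, -7/5)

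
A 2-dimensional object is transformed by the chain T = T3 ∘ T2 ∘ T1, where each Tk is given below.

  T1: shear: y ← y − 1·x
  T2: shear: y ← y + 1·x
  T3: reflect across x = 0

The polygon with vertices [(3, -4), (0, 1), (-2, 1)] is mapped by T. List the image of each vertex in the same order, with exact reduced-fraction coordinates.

image vertices: (-3, -4), (0, 1), (2, 1)

T1 shear: y ← y − 1·x: (3, -4) → (3, -7); (0, 1) → (0, 1); (-2, 1) → (-2, 3)
T2 shear: y ← y + 1·x: (3, -7) → (3, -4); (0, 1) → (0, 1); (-2, 3) → (-2, 1)
T3 reflect across x = 0: (3, -4) → (-3, -4); (0, 1) → (0, 1); (-2, 1) → (2, 1)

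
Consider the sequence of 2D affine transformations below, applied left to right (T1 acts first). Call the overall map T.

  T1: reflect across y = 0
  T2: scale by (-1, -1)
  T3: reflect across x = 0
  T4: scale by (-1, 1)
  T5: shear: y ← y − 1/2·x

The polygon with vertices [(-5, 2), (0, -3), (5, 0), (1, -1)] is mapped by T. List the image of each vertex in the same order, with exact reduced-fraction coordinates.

image vertices: (5, -1/2), (0, -3), (-5, 5/2), (-1, -1/2)

T1 reflect across y = 0: (-5, 2) → (-5, -2); (0, -3) → (0, 3); (5, 0) → (5, 0); (1, -1) → (1, 1)
T2 scale by (-1, -1): (-5, -2) → (5, 2); (0, 3) → (0, -3); (5, 0) → (-5, 0); (1, 1) → (-1, -1)
T3 reflect across x = 0: (5, 2) → (-5, 2); (0, -3) → (0, -3); (-5, 0) → (5, 0); (-1, -1) → (1, -1)
T4 scale by (-1, 1): (-5, 2) → (5, 2); (0, -3) → (0, -3); (5, 0) → (-5, 0); (1, -1) → (-1, -1)
T5 shear: y ← y − 1/2·x: (5, 2) → (5, -1/2); (0, -3) → (0, -3); (-5, 0) → (-5, 5/2); (-1, -1) → (-1, -1/2)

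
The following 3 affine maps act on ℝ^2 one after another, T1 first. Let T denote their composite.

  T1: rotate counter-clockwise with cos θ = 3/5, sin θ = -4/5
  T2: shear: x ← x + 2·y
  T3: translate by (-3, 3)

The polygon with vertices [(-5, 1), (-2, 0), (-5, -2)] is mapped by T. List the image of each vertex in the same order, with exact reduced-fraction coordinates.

T1 rotate counter-clockwise with cos θ = 3/5, sin θ = -4/5: (-5, 1) → (-11/5, 23/5); (-2, 0) → (-6/5, 8/5); (-5, -2) → (-23/5, 14/5)
T2 shear: x ← x + 2·y: (-11/5, 23/5) → (7, 23/5); (-6/5, 8/5) → (2, 8/5); (-23/5, 14/5) → (1, 14/5)
T3 translate by (-3, 3): (7, 23/5) → (4, 38/5); (2, 8/5) → (-1, 23/5); (1, 14/5) → (-2, 29/5)

image vertices: (4, 38/5), (-1, 23/5), (-2, 29/5)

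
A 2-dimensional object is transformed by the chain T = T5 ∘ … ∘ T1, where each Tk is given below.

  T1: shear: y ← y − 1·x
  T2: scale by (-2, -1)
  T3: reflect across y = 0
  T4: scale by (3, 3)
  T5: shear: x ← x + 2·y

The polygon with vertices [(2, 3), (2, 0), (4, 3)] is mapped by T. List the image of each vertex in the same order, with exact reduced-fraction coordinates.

T1 shear: y ← y − 1·x: (2, 3) → (2, 1); (2, 0) → (2, -2); (4, 3) → (4, -1)
T2 scale by (-2, -1): (2, 1) → (-4, -1); (2, -2) → (-4, 2); (4, -1) → (-8, 1)
T3 reflect across y = 0: (-4, -1) → (-4, 1); (-4, 2) → (-4, -2); (-8, 1) → (-8, -1)
T4 scale by (3, 3): (-4, 1) → (-12, 3); (-4, -2) → (-12, -6); (-8, -1) → (-24, -3)
T5 shear: x ← x + 2·y: (-12, 3) → (-6, 3); (-12, -6) → (-24, -6); (-24, -3) → (-30, -3)

image vertices: (-6, 3), (-24, -6), (-30, -3)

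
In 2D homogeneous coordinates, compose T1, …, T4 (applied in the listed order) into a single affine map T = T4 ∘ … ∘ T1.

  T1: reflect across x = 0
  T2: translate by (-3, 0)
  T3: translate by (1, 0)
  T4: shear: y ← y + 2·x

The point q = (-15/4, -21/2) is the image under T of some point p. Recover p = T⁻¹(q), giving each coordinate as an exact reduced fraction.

T1 = [-1 0 0; 0 1 0; 0 0 1]
T2·T1 = [-1 0 -3; 0 1 0; 0 0 1]
T3·…·T1 = [-1 0 -2; 0 1 0; 0 0 1]
T4·…·T1 = [-1 0 -2; -2 1 -4; 0 0 1]
det M = -1; M⁻¹ = [-1 0 -2; -2 1 0; 0 0 1]
M⁻¹ · (-15/4, -21/2)ᵀ = (7/4, -3)ᵀ

p = (7/4, -3)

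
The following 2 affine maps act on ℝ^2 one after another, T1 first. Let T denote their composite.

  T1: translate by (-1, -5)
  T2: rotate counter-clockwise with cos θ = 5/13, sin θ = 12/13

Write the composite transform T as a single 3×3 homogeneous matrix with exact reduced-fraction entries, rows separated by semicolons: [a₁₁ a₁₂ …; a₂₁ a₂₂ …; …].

T = [5/13 -12/13 55/13; 12/13 5/13 -37/13; 0 0 1]

T1 = [1 0 -1; 0 1 -5; 0 0 1]
T2·T1 = [5/13 -12/13 55/13; 12/13 5/13 -37/13; 0 0 1]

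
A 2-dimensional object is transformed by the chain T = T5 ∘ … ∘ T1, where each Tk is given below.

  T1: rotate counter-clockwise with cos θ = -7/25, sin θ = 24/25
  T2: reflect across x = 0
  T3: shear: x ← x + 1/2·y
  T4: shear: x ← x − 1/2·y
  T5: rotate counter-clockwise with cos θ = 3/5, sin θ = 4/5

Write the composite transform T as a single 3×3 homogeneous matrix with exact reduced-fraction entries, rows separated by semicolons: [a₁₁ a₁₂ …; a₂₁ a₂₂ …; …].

T = [-3/5 4/5 0; 4/5 3/5 0; 0 0 1]

T1 = [-7/25 -24/25 0; 24/25 -7/25 0; 0 0 1]
T2·T1 = [7/25 24/25 0; 24/25 -7/25 0; 0 0 1]
T3·…·T1 = [19/25 41/50 0; 24/25 -7/25 0; 0 0 1]
T4·…·T1 = [7/25 24/25 0; 24/25 -7/25 0; 0 0 1]
T5·…·T1 = [-3/5 4/5 0; 4/5 3/5 0; 0 0 1]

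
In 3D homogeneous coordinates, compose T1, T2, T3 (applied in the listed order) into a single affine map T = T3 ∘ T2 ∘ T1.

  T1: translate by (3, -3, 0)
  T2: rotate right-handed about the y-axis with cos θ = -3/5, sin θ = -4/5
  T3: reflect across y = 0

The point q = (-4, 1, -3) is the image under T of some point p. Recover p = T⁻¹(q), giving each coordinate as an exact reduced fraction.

T1 = [1 0 0 3; 0 1 0 -3; 0 0 1 0; 0 0 0 1]
T2·T1 = [-3/5 0 -4/5 -9/5; 0 1 0 -3; 4/5 0 -3/5 12/5; 0 0 0 1]
T3·…·T1 = [-3/5 0 -4/5 -9/5; 0 -1 0 3; 4/5 0 -3/5 12/5; 0 0 0 1]
det M = -1; M⁻¹ = [-3/5 0 4/5 -3; 0 -1 0 3; -4/5 0 -3/5 0; 0 0 0 1]
M⁻¹ · (-4, 1, -3)ᵀ = (-3, 2, 5)ᵀ

p = (-3, 2, 5)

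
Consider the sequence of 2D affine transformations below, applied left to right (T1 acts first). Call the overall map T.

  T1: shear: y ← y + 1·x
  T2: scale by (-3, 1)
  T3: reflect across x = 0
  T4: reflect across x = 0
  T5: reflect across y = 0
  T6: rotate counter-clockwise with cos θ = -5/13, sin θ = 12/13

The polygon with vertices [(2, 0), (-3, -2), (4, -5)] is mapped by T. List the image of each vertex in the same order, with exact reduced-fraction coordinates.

T1 shear: y ← y + 1·x: (2, 0) → (2, 2); (-3, -2) → (-3, -5); (4, -5) → (4, -1)
T2 scale by (-3, 1): (2, 2) → (-6, 2); (-3, -5) → (9, -5); (4, -1) → (-12, -1)
T3 reflect across x = 0: (-6, 2) → (6, 2); (9, -5) → (-9, -5); (-12, -1) → (12, -1)
T4 reflect across x = 0: (6, 2) → (-6, 2); (-9, -5) → (9, -5); (12, -1) → (-12, -1)
T5 reflect across y = 0: (-6, 2) → (-6, -2); (9, -5) → (9, 5); (-12, -1) → (-12, 1)
T6 rotate counter-clockwise with cos θ = -5/13, sin θ = 12/13: (-6, -2) → (54/13, -62/13); (9, 5) → (-105/13, 83/13); (-12, 1) → (48/13, -149/13)

image vertices: (54/13, -62/13), (-105/13, 83/13), (48/13, -149/13)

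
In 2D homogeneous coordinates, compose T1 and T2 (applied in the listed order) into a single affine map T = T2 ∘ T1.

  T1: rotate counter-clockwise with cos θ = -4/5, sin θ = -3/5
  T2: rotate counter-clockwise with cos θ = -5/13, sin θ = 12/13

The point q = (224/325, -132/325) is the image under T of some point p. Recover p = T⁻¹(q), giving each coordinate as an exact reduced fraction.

p = (4/5, 0)

T1 = [-4/5 3/5 0; -3/5 -4/5 0; 0 0 1]
T2·T1 = [56/65 33/65 0; -33/65 56/65 0; 0 0 1]
det M = 1; M⁻¹ = [56/65 -33/65 0; 33/65 56/65 0; 0 0 1]
M⁻¹ · (224/325, -132/325)ᵀ = (4/5, 0)ᵀ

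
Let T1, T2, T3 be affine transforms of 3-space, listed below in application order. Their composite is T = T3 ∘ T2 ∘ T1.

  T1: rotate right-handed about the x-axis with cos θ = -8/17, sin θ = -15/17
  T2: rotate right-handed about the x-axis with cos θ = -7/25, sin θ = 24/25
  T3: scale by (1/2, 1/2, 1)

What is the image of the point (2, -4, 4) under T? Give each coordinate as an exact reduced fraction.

T(p) = (1, -658/425, 2012/425)

T1 rotate right-handed about the x-axis with cos θ = -8/17, sin θ = -15/17: (2, -4, 4) → (2, 92/17, 28/17)
T2 rotate right-handed about the x-axis with cos θ = -7/25, sin θ = 24/25: (2, 92/17, 28/17) → (2, -1316/425, 2012/425)
T3 scale by (1/2, 1/2, 1): (2, -1316/425, 2012/425) → (1, -658/425, 2012/425)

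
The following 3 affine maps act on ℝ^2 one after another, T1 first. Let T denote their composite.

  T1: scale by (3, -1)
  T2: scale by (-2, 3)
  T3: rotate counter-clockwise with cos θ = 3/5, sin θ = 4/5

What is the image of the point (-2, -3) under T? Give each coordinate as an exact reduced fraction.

T1 scale by (3, -1): (-2, -3) → (-6, 3)
T2 scale by (-2, 3): (-6, 3) → (12, 9)
T3 rotate counter-clockwise with cos θ = 3/5, sin θ = 4/5: (12, 9) → (0, 15)

T(p) = (0, 15)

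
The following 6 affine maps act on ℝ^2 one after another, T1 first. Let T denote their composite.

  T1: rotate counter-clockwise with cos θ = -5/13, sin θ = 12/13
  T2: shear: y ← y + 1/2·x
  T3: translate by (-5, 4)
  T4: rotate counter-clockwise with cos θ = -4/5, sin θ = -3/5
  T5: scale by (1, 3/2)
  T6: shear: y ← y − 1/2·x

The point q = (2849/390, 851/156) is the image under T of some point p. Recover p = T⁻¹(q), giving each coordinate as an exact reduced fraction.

p = (-1/3, 5)

T1 = [-5/13 -12/13 0; 12/13 -5/13 0; 0 0 1]
T2·T1 = [-5/13 -12/13 0; 19/26 -11/13 0; 0 0 1]
T3·…·T1 = [-5/13 -12/13 -5; 19/26 -11/13 4; 0 0 1]
T4·…·T1 = [97/130 3/13 32/5; -23/65 16/13 -1/5; 0 0 1]
T5·…·T1 = [97/130 3/13 32/5; -69/130 24/13 -3/10; 0 0 1]
T6·…·T1 = [97/130 3/13 32/5; -47/52 45/26 -7/2; 0 0 1]
det M = 3/2; M⁻¹ = [15/13 -2/13 -103/13; 47/78 97/195 -55/26; 0 0 1]
M⁻¹ · (2849/390, 851/156)ᵀ = (-1/3, 5)ᵀ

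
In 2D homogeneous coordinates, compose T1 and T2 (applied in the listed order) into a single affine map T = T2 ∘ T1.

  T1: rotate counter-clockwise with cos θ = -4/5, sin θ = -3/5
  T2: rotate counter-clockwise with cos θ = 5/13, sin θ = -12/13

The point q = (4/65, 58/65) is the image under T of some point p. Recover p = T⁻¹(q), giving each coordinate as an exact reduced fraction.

p = (2/5, -4/5)

T1 = [-4/5 3/5 0; -3/5 -4/5 0; 0 0 1]
T2·T1 = [-56/65 -33/65 0; 33/65 -56/65 0; 0 0 1]
det M = 1; M⁻¹ = [-56/65 33/65 0; -33/65 -56/65 0; 0 0 1]
M⁻¹ · (4/65, 58/65)ᵀ = (2/5, -4/5)ᵀ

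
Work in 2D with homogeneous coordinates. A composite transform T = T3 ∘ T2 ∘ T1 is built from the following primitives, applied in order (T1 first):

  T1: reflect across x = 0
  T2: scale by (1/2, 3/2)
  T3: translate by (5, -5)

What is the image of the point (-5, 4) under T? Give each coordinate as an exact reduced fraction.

T1 reflect across x = 0: (-5, 4) → (5, 4)
T2 scale by (1/2, 3/2): (5, 4) → (5/2, 6)
T3 translate by (5, -5): (5/2, 6) → (15/2, 1)

T(p) = (15/2, 1)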